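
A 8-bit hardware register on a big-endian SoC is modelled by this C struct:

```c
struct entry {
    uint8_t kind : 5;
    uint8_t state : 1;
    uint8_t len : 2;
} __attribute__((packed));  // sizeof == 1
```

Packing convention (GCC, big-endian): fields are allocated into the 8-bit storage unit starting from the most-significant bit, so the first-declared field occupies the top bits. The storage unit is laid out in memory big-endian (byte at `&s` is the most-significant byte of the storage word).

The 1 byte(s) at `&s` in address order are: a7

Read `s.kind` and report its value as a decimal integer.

20

[0]=0xa7 (big-endian) → word 0xa7
kind:5 @ bit 3 → (0xa7>>3)&0x1f = 0x14  ←
state:1 @ bit 2 → (0xa7>>2)&0x1 = 0x1
len:2 @ bit 0 → (0xa7>>0)&0x3 = 0x3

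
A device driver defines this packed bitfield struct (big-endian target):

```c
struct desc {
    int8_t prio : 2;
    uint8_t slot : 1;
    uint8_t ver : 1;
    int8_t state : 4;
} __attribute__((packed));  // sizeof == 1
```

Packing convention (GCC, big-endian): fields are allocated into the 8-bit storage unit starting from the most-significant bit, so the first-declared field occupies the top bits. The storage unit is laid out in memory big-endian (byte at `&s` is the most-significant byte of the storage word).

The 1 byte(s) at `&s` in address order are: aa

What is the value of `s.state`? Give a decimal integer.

[0]=0xaa (big-endian) → word 0xaa
prio:2 @ bit 6 → (0xaa>>6)&0x3 = 0x2
slot:1 @ bit 5 → (0xaa>>5)&0x1 = 0x1
ver:1 @ bit 4 → (0xaa>>4)&0x1 = 0x0
state:4 @ bit 0 → (0xaa>>0)&0xf = 0xa  ←
state signed 4b, MSB=1: 10 - 16 = -6

-6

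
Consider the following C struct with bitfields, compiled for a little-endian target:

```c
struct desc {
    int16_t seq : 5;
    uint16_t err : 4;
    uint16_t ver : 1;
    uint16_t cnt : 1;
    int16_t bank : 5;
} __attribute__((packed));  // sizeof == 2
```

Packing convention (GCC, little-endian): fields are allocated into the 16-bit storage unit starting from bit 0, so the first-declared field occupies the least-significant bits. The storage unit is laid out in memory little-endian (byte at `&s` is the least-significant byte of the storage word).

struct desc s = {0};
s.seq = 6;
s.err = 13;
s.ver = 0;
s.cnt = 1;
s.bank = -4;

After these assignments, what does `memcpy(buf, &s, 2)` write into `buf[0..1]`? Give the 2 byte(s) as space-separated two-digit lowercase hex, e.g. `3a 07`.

seq (5b) val=6 bits=0x6 at bit 0: 0x0006
err (4b) val=13 bits=0xd at bit 5: 0x01a6
ver (1b) val=0 bits=0x0 at bit 9: 0x01a6
cnt (1b) val=1 bits=0x1 at bit 10: 0x05a6
bank (5b) val=-4 bits=0x1c at bit 11: 0xe5a6
word = 0xe5a6 → little-endian bytes:
  [0]=0xa6  [1]=0xe5

a6 e5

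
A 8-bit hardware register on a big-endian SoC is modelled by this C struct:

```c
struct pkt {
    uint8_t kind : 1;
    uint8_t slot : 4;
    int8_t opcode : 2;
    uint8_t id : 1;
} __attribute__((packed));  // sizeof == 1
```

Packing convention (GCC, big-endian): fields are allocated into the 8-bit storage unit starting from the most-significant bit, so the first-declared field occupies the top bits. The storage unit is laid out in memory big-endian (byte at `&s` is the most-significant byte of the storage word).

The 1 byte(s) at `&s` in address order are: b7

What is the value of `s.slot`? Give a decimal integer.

[0]=0xb7 (big-endian) → word 0xb7
kind [7+:1] = (word>>7) & 0x1 = 1
slot [3+:4] = (word>>3) & 0xf = 6  ←
opcode [1+:2] = (word>>1) & 0x3 = 3
id [0+:1] = (word>>0) & 0x1 = 1

6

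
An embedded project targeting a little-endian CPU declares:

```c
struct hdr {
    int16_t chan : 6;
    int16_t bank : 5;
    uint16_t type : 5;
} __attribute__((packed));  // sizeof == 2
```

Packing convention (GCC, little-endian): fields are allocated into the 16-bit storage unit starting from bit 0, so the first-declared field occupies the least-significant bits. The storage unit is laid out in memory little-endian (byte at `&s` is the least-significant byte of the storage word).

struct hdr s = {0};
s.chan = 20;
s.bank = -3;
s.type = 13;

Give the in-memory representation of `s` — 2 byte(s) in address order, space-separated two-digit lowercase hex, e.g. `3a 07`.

54 6f

chan:6 = 20 → 0x14 << 0 → word 0x0014
bank:5 = -3 → 0x1d << 6 → word 0x0754
type:5 = 13 → 0xd << 11 → word 0x6f54
word = 0x6f54 → little-endian bytes:
  [0]=0x54  [1]=0x6f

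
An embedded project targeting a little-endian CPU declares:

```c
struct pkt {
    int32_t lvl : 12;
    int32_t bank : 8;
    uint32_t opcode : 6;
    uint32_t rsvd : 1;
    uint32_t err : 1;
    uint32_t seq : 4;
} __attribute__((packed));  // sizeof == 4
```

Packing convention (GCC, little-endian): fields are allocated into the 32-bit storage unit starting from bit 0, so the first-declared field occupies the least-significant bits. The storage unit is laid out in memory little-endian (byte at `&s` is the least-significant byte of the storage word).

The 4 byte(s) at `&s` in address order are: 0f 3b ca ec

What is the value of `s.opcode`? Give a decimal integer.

12

[0]=0x0f [1]=0x3b [2]=0xca [3]=0xec (little-endian) → word 0xecca3b0f
lvl [0+:12] = (word>>0) & 0xfff = 2831
bank [12+:8] = (word>>12) & 0xff = 163
opcode [20+:6] = (word>>20) & 0x3f = 12  ←
rsvd [26+:1] = (word>>26) & 0x1 = 1
err [27+:1] = (word>>27) & 0x1 = 1
seq [28+:4] = (word>>28) & 0xf = 14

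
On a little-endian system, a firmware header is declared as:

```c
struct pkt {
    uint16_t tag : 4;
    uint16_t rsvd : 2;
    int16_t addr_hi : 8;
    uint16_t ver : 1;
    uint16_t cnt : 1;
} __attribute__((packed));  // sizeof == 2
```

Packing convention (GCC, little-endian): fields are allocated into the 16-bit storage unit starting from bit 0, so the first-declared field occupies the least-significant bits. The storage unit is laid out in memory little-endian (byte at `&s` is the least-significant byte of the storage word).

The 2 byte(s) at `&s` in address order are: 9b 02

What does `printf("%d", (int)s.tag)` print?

[0]=0x9b [1]=0x02 (little-endian) → word 0x029b
tag [0+:4] = (word>>0) & 0xf = 11  ←
rsvd [4+:2] = (word>>4) & 0x3 = 1
addr_hi [6+:8] = (word>>6) & 0xff = 10
ver [14+:1] = (word>>14) & 0x1 = 0
cnt [15+:1] = (word>>15) & 0x1 = 0

11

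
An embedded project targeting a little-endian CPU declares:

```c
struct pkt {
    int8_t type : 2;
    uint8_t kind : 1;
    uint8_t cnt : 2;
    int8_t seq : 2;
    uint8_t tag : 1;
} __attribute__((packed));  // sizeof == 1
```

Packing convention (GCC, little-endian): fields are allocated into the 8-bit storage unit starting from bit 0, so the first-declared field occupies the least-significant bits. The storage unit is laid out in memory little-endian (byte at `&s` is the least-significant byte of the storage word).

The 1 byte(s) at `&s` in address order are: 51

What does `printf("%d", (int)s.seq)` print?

-2

[0]=0x51 (little-endian) → word 0x51
type:2 @ bit 0 → (0x51>>0)&0x3 = 0x1
kind:1 @ bit 2 → (0x51>>2)&0x1 = 0x0
cnt:2 @ bit 3 → (0x51>>3)&0x3 = 0x2
seq:2 @ bit 5 → (0x51>>5)&0x3 = 0x2  ←
tag:1 @ bit 7 → (0x51>>7)&0x1 = 0x0
seq signed 2b, MSB=1: 2 - 4 = -2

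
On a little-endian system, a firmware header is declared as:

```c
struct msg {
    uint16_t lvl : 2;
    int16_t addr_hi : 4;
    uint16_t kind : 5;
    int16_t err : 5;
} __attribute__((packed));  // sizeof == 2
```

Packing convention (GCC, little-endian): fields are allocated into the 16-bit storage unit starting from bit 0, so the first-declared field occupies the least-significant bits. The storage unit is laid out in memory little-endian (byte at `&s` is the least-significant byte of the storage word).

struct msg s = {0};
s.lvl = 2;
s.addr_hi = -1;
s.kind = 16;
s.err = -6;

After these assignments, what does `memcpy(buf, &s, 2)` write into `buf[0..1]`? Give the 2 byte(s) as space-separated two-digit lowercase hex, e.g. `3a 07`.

3e d4

[0+:2] lvl=2 & 0x3 = 0x2; word=0x0002
[2+:4] addr_hi=-1 & 0xf = 0xf; word=0x003e
[6+:5] kind=16 & 0x1f = 0x10; word=0x043e
[11+:5] err=-6 & 0x1f = 0x1a; word=0xd43e
word = 0xd43e → little-endian bytes:
  [0]=0x3e  [1]=0xd4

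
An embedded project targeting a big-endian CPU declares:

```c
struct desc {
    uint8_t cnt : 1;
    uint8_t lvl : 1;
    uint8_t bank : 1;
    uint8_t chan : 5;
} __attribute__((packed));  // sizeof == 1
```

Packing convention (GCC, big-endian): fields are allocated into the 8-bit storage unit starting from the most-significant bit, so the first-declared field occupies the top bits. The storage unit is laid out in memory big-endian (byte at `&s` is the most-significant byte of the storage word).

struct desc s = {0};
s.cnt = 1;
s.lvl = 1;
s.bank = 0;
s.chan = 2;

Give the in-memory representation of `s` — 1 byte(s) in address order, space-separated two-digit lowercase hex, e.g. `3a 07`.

c2

[7+:1] cnt=1 & 0x1 = 0x1; word=0x80
[6+:1] lvl=1 & 0x1 = 0x1; word=0xc0
[5+:1] bank=0 & 0x1 = 0x0; word=0xc0
[0+:5] chan=2 & 0x1f = 0x2; word=0xc2
word = 0xc2 → big-endian bytes:
  [0]=0xc2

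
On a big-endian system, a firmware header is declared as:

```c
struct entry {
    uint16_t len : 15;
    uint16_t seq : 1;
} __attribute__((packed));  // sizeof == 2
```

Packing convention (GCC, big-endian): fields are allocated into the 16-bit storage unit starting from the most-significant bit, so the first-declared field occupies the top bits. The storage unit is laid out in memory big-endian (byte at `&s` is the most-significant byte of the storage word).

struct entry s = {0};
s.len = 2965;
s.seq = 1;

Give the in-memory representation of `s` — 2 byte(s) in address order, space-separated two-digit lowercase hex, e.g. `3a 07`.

len (15b) val=2965 bits=0xb95 at bit 1: 0x172a
seq (1b) val=1 bits=0x1 at bit 0: 0x172b
word = 0x172b → big-endian bytes:
  [0]=0x17  [1]=0x2b

17 2b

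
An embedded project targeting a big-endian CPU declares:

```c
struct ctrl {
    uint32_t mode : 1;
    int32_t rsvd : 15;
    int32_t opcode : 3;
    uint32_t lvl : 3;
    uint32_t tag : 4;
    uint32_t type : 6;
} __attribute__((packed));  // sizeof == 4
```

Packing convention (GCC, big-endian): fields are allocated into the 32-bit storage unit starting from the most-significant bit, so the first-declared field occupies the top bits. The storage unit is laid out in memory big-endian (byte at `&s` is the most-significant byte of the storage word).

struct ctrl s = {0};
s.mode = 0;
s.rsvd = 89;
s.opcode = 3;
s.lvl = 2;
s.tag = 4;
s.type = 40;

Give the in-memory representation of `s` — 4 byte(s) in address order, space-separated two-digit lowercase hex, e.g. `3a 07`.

[31+:1] mode=0 & 0x1 = 0x0; word=0x00000000
[16+:15] rsvd=89 & 0x7fff = 0x59; word=0x00590000
[13+:3] opcode=3 & 0x7 = 0x3; word=0x00596000
[10+:3] lvl=2 & 0x7 = 0x2; word=0x00596800
[6+:4] tag=4 & 0xf = 0x4; word=0x00596900
[0+:6] type=40 & 0x3f = 0x28; word=0x00596928
word = 0x00596928 → big-endian bytes:
  [0]=0x00  [1]=0x59  [2]=0x69  [3]=0x28

00 59 69 28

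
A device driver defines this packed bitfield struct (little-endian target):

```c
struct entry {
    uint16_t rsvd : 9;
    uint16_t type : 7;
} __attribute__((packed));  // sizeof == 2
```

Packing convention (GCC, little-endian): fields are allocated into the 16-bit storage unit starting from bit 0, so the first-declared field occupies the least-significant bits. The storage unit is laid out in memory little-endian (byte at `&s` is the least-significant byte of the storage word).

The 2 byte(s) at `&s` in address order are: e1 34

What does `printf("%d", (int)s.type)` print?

[0]=0xe1 [1]=0x34 (little-endian) → word 0x34e1
rsvd:9 @ bit 0 → (0x34e1>>0)&0x1ff = 0xe1
type:7 @ bit 9 → (0x34e1>>9)&0x7f = 0x1a  ←

26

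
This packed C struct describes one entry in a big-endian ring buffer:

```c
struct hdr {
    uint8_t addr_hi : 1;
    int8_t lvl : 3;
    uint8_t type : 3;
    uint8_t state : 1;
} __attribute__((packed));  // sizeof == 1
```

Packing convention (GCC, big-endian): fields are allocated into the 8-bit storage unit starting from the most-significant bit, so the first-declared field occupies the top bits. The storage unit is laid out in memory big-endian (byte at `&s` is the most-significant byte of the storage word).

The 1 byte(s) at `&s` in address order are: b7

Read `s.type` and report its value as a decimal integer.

[0]=0xb7 (big-endian) → word 0xb7
addr_hi [7+:1] = (word>>7) & 0x1 = 1
lvl [4+:3] = (word>>4) & 0x7 = 3
type [1+:3] = (word>>1) & 0x7 = 3  ←
state [0+:1] = (word>>0) & 0x1 = 1

3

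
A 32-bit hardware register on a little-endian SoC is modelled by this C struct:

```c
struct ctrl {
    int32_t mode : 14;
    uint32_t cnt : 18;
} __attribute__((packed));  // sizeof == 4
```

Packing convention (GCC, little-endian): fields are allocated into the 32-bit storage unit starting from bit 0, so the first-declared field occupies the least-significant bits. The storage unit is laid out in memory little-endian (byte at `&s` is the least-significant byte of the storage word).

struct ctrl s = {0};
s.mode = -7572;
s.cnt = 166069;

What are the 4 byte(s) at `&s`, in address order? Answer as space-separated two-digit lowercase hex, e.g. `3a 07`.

mode:14 = -7572 → 0x226c << 0 → word 0x0000226c
cnt:18 = 166069 → 0x288b5 << 14 → word 0xa22d626c
word = 0xa22d626c → little-endian bytes:
  [0]=0x6c  [1]=0x62  [2]=0x2d  [3]=0xa2

6c 62 2d a2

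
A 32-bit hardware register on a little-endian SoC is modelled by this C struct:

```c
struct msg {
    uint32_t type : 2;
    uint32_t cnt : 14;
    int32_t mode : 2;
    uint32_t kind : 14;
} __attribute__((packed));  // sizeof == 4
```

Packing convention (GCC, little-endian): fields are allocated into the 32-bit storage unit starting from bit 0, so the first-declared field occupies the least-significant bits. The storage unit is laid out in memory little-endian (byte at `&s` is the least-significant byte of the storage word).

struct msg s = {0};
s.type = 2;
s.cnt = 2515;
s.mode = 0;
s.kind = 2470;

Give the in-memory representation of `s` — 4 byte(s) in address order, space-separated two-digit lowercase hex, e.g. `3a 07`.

4e 27 98 26

type (2b) val=2 bits=0x2 at bit 0: 0x00000002
cnt (14b) val=2515 bits=0x9d3 at bit 2: 0x0000274e
mode (2b) val=0 bits=0x0 at bit 16: 0x0000274e
kind (14b) val=2470 bits=0x9a6 at bit 18: 0x2698274e
word = 0x2698274e → little-endian bytes:
  [0]=0x4e  [1]=0x27  [2]=0x98  [3]=0x26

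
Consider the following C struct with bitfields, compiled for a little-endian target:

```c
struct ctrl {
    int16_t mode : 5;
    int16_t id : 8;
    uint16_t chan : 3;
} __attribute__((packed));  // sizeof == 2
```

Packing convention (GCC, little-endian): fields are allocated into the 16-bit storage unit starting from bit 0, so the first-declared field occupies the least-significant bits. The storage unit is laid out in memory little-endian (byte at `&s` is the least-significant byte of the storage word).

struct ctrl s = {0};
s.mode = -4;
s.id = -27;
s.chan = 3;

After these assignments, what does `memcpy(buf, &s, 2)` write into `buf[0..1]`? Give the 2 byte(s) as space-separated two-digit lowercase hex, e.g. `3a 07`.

bc 7c

mode:5 = -4 → 0x1c << 0 → word 0x001c
id:8 = -27 → 0xe5 << 5 → word 0x1cbc
chan:3 = 3 → 0x3 << 13 → word 0x7cbc
word = 0x7cbc → little-endian bytes:
  [0]=0xbc  [1]=0x7c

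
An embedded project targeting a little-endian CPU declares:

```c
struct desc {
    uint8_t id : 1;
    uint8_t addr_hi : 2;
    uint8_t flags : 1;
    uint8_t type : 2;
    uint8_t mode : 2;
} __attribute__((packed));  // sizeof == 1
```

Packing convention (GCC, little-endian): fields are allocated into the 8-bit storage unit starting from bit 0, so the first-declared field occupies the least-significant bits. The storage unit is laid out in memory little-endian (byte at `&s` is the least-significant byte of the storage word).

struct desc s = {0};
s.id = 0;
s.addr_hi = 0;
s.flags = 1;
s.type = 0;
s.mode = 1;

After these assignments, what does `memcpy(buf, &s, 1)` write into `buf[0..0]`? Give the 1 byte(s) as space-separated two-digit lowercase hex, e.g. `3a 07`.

[0+:1] id=0 & 0x1 = 0x0; word=0x00
[1+:2] addr_hi=0 & 0x3 = 0x0; word=0x00
[3+:1] flags=1 & 0x1 = 0x1; word=0x08
[4+:2] type=0 & 0x3 = 0x0; word=0x08
[6+:2] mode=1 & 0x3 = 0x1; word=0x48
word = 0x48 → little-endian bytes:
  [0]=0x48

48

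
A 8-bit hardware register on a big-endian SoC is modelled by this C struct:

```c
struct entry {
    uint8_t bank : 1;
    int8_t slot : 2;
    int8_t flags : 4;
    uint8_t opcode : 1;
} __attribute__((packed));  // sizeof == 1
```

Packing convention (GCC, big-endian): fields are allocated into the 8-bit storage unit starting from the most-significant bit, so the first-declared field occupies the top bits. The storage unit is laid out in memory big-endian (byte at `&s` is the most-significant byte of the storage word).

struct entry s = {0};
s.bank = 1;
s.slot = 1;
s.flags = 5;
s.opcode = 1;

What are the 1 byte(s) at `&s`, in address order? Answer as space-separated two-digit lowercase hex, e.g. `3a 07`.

[7+:1] bank=1 & 0x1 = 0x1; word=0x80
[5+:2] slot=1 & 0x3 = 0x1; word=0xa0
[1+:4] flags=5 & 0xf = 0x5; word=0xaa
[0+:1] opcode=1 & 0x1 = 0x1; word=0xab
word = 0xab → big-endian bytes:
  [0]=0xab

ab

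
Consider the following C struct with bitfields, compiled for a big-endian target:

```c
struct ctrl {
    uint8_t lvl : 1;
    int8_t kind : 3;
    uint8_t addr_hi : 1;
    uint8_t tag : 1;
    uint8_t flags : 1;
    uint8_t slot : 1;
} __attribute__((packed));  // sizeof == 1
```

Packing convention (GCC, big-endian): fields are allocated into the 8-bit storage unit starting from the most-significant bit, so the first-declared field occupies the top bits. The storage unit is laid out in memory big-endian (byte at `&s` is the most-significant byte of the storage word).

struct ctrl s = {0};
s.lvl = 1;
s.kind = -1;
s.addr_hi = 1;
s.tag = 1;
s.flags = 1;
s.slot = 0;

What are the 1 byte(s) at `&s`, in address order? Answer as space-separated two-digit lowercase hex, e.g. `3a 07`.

lvl:1 = 1 → 0x1 << 7 → word 0x80
kind:3 = -1 → 0x7 << 4 → word 0xf0
addr_hi:1 = 1 → 0x1 << 3 → word 0xf8
tag:1 = 1 → 0x1 << 2 → word 0xfc
flags:1 = 1 → 0x1 << 1 → word 0xfe
slot:1 = 0 → 0x0 << 0 → word 0xfe
word = 0xfe → big-endian bytes:
  [0]=0xfe

fe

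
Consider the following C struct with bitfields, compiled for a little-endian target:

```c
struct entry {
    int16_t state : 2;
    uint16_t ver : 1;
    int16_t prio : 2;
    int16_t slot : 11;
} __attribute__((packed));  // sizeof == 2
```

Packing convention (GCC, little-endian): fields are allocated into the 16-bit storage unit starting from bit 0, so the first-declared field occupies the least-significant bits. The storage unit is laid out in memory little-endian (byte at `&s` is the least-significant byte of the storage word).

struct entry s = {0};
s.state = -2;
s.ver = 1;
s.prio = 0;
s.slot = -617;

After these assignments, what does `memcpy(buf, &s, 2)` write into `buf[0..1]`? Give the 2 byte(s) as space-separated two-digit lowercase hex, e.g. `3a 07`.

[0+:2] state=-2 & 0x3 = 0x2; word=0x0002
[2+:1] ver=1 & 0x1 = 0x1; word=0x0006
[3+:2] prio=0 & 0x3 = 0x0; word=0x0006
[5+:11] slot=-617 & 0x7ff = 0x597; word=0xb2e6
word = 0xb2e6 → little-endian bytes:
  [0]=0xe6  [1]=0xb2

e6 b2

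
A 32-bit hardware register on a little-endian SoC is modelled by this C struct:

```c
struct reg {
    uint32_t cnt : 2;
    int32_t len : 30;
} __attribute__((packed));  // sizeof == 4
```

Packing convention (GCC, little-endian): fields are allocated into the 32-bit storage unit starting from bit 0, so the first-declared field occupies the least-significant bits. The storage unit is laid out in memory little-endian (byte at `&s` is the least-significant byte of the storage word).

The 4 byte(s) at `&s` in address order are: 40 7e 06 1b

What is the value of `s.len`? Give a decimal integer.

[0]=0x40 [1]=0x7e [2]=0x06 [3]=0x1b (little-endian) → word 0x1b067e40
cnt:2 @ bit 0 → (0x1b067e40>>0)&0x3 = 0x0
len:30 @ bit 2 → (0x1b067e40>>2)&0x3fffffff = 0x6c19f90  ←
len signed 30b, MSB=0: value = 113352592

113352592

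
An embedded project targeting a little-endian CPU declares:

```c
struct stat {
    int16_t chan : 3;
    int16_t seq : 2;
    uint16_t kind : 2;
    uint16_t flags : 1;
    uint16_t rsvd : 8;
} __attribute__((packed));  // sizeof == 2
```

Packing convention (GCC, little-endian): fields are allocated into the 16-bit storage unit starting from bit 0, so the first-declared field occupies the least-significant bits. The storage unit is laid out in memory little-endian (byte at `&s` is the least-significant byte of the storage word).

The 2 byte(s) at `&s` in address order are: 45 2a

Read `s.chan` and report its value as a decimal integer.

-3

[0]=0x45 [1]=0x2a (little-endian) → word 0x2a45
chan [0+:3] = (word>>0) & 0x7 = 5  ←
seq [3+:2] = (word>>3) & 0x3 = 0
kind [5+:2] = (word>>5) & 0x3 = 2
flags [7+:1] = (word>>7) & 0x1 = 0
rsvd [8+:8] = (word>>8) & 0xff = 42
chan signed 3b, MSB=1: 5 - 8 = -3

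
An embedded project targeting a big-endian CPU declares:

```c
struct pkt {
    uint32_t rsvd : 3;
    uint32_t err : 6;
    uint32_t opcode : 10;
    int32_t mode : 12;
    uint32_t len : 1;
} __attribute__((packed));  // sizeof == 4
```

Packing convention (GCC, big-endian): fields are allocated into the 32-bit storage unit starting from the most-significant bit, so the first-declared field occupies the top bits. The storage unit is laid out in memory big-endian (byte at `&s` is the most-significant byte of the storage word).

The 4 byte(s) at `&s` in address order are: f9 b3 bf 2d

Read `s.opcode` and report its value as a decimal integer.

413

[0]=0xf9 [1]=0xb3 [2]=0xbf [3]=0x2d (big-endian) → word 0xf9b3bf2d
rsvd:3 @ bit 29 → (0xf9b3bf2d>>29)&0x7 = 0x7
err:6 @ bit 23 → (0xf9b3bf2d>>23)&0x3f = 0x33
opcode:10 @ bit 13 → (0xf9b3bf2d>>13)&0x3ff = 0x19d  ←
mode:12 @ bit 1 → (0xf9b3bf2d>>1)&0xfff = 0xf96
len:1 @ bit 0 → (0xf9b3bf2d>>0)&0x1 = 0x1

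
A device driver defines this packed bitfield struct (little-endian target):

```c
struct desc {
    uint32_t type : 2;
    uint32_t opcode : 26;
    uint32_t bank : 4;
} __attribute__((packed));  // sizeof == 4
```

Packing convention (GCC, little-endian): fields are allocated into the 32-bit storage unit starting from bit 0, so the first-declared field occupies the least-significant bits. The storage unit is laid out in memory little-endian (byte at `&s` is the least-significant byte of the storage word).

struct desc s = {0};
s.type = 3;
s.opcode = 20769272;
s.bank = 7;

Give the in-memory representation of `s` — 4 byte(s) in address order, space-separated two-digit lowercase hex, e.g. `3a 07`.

[0+:2] type=3 & 0x3 = 0x3; word=0x00000003
[2+:26] opcode=20769272 & 0x3ffffff = 0x13ce9f8; word=0x04f3a7e3
[28+:4] bank=7 & 0xf = 0x7; word=0x74f3a7e3
word = 0x74f3a7e3 → little-endian bytes:
  [0]=0xe3  [1]=0xa7  [2]=0xf3  [3]=0x74

e3 a7 f3 74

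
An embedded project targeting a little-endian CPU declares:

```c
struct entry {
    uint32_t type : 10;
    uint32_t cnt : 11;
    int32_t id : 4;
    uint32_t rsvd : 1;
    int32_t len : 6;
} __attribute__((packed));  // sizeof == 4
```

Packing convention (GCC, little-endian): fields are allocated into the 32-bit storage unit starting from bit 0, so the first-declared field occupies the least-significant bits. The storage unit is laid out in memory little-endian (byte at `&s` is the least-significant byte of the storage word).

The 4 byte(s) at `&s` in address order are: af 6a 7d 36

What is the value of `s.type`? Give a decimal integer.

687

[0]=0xaf [1]=0x6a [2]=0x7d [3]=0x36 (little-endian) → word 0x367d6aaf
type [0+:10] = (word>>0) & 0x3ff = 687  ←
cnt [10+:11] = (word>>10) & 0x7ff = 1882
id [21+:4] = (word>>21) & 0xf = 3
rsvd [25+:1] = (word>>25) & 0x1 = 1
len [26+:6] = (word>>26) & 0x3f = 13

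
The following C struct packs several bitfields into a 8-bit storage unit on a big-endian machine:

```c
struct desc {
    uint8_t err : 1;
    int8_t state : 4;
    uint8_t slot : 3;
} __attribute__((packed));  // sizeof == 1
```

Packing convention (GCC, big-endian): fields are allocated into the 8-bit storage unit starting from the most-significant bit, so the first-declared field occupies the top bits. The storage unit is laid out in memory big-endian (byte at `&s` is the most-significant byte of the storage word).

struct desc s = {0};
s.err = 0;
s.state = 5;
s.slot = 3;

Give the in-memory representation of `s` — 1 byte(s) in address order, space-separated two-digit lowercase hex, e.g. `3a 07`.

2b

err (1b) val=0 bits=0x0 at bit 7: 0x00
state (4b) val=5 bits=0x5 at bit 3: 0x28
slot (3b) val=3 bits=0x3 at bit 0: 0x2b
word = 0x2b → big-endian bytes:
  [0]=0x2b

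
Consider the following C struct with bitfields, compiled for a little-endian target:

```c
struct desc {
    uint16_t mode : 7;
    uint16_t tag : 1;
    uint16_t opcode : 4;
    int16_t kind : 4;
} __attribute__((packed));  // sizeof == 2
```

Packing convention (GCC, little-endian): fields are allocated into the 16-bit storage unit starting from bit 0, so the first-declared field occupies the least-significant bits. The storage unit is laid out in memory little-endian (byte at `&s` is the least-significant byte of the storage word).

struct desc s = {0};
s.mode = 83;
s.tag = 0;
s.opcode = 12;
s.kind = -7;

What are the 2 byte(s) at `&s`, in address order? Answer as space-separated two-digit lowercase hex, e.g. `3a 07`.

53 9c

mode:7 = 83 → 0x53 << 0 → word 0x0053
tag:1 = 0 → 0x0 << 7 → word 0x0053
opcode:4 = 12 → 0xc << 8 → word 0x0c53
kind:4 = -7 → 0x9 << 12 → word 0x9c53
word = 0x9c53 → little-endian bytes:
  [0]=0x53  [1]=0x9c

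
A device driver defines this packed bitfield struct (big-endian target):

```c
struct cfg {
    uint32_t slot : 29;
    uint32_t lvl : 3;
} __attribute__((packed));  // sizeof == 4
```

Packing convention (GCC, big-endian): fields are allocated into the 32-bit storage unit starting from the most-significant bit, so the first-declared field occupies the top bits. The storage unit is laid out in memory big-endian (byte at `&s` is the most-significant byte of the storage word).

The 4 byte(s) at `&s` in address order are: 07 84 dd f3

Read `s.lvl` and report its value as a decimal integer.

3

[0]=0x07 [1]=0x84 [2]=0xdd [3]=0xf3 (big-endian) → word 0x0784ddf3
slot [3+:29] = (word>>3) & 0x1fffffff = 15768510
lvl [0+:3] = (word>>0) & 0x7 = 3  ←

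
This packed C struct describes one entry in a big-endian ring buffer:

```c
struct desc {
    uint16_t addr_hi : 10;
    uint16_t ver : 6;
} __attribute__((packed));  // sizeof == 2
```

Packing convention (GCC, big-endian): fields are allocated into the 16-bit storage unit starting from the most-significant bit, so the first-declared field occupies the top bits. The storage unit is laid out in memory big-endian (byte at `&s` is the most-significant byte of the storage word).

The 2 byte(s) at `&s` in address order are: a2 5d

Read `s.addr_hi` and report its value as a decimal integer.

[0]=0xa2 [1]=0x5d (big-endian) → word 0xa25d
addr_hi:10 @ bit 6 → (0xa25d>>6)&0x3ff = 0x289  ←
ver:6 @ bit 0 → (0xa25d>>0)&0x3f = 0x1d

649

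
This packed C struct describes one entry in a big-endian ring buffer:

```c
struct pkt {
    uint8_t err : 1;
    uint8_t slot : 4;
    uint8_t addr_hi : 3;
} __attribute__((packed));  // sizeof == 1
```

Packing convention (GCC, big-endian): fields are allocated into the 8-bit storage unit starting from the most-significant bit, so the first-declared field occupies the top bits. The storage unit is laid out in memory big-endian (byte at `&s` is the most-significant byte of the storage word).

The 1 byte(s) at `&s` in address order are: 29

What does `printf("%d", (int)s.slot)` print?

5

[0]=0x29 (big-endian) → word 0x29
err:1 @ bit 7 → (0x29>>7)&0x1 = 0x0
slot:4 @ bit 3 → (0x29>>3)&0xf = 0x5  ←
addr_hi:3 @ bit 0 → (0x29>>0)&0x7 = 0x1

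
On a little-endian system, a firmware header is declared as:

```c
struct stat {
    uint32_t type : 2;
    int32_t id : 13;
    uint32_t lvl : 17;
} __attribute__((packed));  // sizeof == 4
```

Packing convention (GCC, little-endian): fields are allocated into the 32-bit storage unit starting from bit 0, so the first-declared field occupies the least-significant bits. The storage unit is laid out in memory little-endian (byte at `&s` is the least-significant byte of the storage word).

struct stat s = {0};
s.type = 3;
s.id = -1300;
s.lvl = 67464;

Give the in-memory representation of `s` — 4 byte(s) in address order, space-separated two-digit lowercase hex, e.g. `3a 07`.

b3 6b c4 83

[0+:2] type=3 & 0x3 = 0x3; word=0x00000003
[2+:13] id=-1300 & 0x1fff = 0x1aec; word=0x00006bb3
[15+:17] lvl=67464 & 0x1ffff = 0x10788; word=0x83c46bb3
word = 0x83c46bb3 → little-endian bytes:
  [0]=0xb3  [1]=0x6b  [2]=0xc4  [3]=0x83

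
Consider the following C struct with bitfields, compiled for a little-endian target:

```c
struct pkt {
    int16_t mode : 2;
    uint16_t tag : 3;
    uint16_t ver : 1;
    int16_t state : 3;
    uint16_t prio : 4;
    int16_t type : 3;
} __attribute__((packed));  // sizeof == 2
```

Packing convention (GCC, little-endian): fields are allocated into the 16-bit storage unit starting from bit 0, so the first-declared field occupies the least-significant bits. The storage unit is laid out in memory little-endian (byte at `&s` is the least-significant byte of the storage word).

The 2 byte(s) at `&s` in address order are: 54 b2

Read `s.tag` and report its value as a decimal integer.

5

[0]=0x54 [1]=0xb2 (little-endian) → word 0xb254
mode [0+:2] = (word>>0) & 0x3 = 0
tag [2+:3] = (word>>2) & 0x7 = 5  ←
ver [5+:1] = (word>>5) & 0x1 = 0
state [6+:3] = (word>>6) & 0x7 = 1
prio [9+:4] = (word>>9) & 0xf = 9
type [13+:3] = (word>>13) & 0x7 = 5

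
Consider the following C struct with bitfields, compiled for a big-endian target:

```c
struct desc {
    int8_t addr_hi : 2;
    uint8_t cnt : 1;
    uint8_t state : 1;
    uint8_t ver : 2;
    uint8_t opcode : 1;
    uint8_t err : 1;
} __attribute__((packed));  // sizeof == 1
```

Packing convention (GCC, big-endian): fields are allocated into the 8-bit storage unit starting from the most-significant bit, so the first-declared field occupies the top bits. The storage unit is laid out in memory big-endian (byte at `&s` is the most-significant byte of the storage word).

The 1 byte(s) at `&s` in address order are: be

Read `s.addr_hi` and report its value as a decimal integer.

-2

[0]=0xbe (big-endian) → word 0xbe
addr_hi [6+:2] = (word>>6) & 0x3 = 2  ←
cnt [5+:1] = (word>>5) & 0x1 = 1
state [4+:1] = (word>>4) & 0x1 = 1
ver [2+:2] = (word>>2) & 0x3 = 3
opcode [1+:1] = (word>>1) & 0x1 = 1
err [0+:1] = (word>>0) & 0x1 = 0
addr_hi signed 2b, MSB=1: 2 - 4 = -2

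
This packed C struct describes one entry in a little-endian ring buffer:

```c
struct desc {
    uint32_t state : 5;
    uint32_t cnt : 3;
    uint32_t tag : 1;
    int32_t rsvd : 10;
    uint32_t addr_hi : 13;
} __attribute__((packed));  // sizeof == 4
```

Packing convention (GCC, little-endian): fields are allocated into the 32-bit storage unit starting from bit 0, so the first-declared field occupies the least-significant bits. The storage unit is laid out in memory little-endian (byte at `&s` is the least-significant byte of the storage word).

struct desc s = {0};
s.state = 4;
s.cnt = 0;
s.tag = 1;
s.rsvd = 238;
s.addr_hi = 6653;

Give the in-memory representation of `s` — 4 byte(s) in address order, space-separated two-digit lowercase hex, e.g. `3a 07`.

state (5b) val=4 bits=0x4 at bit 0: 0x00000004
cnt (3b) val=0 bits=0x0 at bit 5: 0x00000004
tag (1b) val=1 bits=0x1 at bit 8: 0x00000104
rsvd (10b) val=238 bits=0xee at bit 9: 0x0001dd04
addr_hi (13b) val=6653 bits=0x19fd at bit 19: 0xcfe9dd04
word = 0xcfe9dd04 → little-endian bytes:
  [0]=0x04  [1]=0xdd  [2]=0xe9  [3]=0xcf

04 dd e9 cf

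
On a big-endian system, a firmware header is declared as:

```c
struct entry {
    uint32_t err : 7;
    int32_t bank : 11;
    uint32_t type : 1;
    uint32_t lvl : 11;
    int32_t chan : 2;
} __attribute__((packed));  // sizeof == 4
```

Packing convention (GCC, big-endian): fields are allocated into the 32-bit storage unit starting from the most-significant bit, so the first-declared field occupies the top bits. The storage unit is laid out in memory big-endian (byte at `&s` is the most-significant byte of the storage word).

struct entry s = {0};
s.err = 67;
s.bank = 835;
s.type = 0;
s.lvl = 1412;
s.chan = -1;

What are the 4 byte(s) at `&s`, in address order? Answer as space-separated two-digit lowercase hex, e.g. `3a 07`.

err (7b) val=67 bits=0x43 at bit 25: 0x86000000
bank (11b) val=835 bits=0x343 at bit 14: 0x86d0c000
type (1b) val=0 bits=0x0 at bit 13: 0x86d0c000
lvl (11b) val=1412 bits=0x584 at bit 2: 0x86d0d610
chan (2b) val=-1 bits=0x3 at bit 0: 0x86d0d613
word = 0x86d0d613 → big-endian bytes:
  [0]=0x86  [1]=0xd0  [2]=0xd6  [3]=0x13

86 d0 d6 13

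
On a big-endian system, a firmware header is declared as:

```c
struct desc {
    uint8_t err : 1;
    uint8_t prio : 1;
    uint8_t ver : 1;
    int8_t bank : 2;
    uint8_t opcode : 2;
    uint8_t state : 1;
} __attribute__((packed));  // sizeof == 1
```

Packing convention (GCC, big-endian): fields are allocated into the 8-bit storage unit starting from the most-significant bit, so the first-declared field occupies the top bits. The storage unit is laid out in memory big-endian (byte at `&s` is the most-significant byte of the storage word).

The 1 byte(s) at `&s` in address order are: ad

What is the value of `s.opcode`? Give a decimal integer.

2

[0]=0xad (big-endian) → word 0xad
err:1 @ bit 7 → (0xad>>7)&0x1 = 0x1
prio:1 @ bit 6 → (0xad>>6)&0x1 = 0x0
ver:1 @ bit 5 → (0xad>>5)&0x1 = 0x1
bank:2 @ bit 3 → (0xad>>3)&0x3 = 0x1
opcode:2 @ bit 1 → (0xad>>1)&0x3 = 0x2  ←
state:1 @ bit 0 → (0xad>>0)&0x1 = 0x1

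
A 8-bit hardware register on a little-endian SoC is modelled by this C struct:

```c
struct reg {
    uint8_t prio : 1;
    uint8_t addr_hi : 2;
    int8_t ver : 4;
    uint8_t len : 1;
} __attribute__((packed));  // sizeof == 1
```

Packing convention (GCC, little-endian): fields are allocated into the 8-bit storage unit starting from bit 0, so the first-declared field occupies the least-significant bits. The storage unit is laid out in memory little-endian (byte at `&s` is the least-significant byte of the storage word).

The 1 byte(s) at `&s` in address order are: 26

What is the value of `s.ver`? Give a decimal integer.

[0]=0x26 (little-endian) → word 0x26
prio:1 @ bit 0 → (0x26>>0)&0x1 = 0x0
addr_hi:2 @ bit 1 → (0x26>>1)&0x3 = 0x3
ver:4 @ bit 3 → (0x26>>3)&0xf = 0x4  ←
len:1 @ bit 7 → (0x26>>7)&0x1 = 0x0
ver signed 4b, MSB=0: value = 4

4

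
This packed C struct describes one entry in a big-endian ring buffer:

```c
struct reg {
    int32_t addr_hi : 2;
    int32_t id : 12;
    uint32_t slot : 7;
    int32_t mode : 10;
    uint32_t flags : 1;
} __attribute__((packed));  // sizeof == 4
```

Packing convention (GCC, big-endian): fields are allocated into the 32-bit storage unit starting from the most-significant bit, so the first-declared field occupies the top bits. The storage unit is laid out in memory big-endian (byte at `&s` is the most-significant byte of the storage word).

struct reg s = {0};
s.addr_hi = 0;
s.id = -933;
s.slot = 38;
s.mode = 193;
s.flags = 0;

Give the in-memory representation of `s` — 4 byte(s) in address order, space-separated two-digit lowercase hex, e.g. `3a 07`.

31 6d 31 82

[30+:2] addr_hi=0 & 0x3 = 0x0; word=0x00000000
[18+:12] id=-933 & 0xfff = 0xc5b; word=0x316c0000
[11+:7] slot=38 & 0x7f = 0x26; word=0x316d3000
[1+:10] mode=193 & 0x3ff = 0xc1; word=0x316d3182
[0+:1] flags=0 & 0x1 = 0x0; word=0x316d3182
word = 0x316d3182 → big-endian bytes:
  [0]=0x31  [1]=0x6d  [2]=0x31  [3]=0x82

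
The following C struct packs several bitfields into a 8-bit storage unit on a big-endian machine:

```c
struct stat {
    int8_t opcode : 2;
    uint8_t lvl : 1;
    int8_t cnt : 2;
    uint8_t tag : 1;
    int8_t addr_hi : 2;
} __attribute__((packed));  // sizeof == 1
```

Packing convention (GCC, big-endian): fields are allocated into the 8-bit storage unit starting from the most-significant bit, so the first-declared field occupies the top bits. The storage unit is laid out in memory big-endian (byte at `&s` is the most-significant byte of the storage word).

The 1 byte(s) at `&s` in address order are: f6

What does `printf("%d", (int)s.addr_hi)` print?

[0]=0xf6 (big-endian) → word 0xf6
opcode:2 @ bit 6 → (0xf6>>6)&0x3 = 0x3
lvl:1 @ bit 5 → (0xf6>>5)&0x1 = 0x1
cnt:2 @ bit 3 → (0xf6>>3)&0x3 = 0x2
tag:1 @ bit 2 → (0xf6>>2)&0x1 = 0x1
addr_hi:2 @ bit 0 → (0xf6>>0)&0x3 = 0x2  ←
addr_hi signed 2b, MSB=1: 2 - 4 = -2

-2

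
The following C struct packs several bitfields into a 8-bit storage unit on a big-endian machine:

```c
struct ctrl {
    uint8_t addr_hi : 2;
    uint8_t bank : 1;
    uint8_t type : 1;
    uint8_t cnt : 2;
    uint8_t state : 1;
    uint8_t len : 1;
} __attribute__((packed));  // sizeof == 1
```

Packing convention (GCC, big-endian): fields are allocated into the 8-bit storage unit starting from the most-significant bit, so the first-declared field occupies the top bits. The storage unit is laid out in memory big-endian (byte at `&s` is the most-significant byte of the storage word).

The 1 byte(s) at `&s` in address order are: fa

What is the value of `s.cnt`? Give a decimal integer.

[0]=0xfa (big-endian) → word 0xfa
addr_hi [6+:2] = (word>>6) & 0x3 = 3
bank [5+:1] = (word>>5) & 0x1 = 1
type [4+:1] = (word>>4) & 0x1 = 1
cnt [2+:2] = (word>>2) & 0x3 = 2  ←
state [1+:1] = (word>>1) & 0x1 = 1
len [0+:1] = (word>>0) & 0x1 = 0

2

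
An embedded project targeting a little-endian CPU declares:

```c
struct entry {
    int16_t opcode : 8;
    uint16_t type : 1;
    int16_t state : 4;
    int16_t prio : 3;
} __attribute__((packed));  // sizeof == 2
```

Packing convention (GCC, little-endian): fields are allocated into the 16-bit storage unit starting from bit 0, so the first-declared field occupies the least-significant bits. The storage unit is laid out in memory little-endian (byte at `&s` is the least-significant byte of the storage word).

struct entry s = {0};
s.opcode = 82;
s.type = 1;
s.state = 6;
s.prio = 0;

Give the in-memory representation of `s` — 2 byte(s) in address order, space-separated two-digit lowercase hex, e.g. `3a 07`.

52 0d

opcode:8 = 82 → 0x52 << 0 → word 0x0052
type:1 = 1 → 0x1 << 8 → word 0x0152
state:4 = 6 → 0x6 << 9 → word 0x0d52
prio:3 = 0 → 0x0 << 13 → word 0x0d52
word = 0x0d52 → little-endian bytes:
  [0]=0x52  [1]=0x0d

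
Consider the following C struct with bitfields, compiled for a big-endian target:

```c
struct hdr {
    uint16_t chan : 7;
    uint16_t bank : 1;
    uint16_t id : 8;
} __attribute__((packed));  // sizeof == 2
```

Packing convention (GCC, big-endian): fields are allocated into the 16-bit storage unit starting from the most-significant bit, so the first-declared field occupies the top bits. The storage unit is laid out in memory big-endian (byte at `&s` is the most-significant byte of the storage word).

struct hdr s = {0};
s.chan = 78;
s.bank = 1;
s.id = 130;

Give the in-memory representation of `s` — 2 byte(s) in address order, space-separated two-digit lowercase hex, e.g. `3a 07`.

chan:7 = 78 → 0x4e << 9 → word 0x9c00
bank:1 = 1 → 0x1 << 8 → word 0x9d00
id:8 = 130 → 0x82 << 0 → word 0x9d82
word = 0x9d82 → big-endian bytes:
  [0]=0x9d  [1]=0x82

9d 82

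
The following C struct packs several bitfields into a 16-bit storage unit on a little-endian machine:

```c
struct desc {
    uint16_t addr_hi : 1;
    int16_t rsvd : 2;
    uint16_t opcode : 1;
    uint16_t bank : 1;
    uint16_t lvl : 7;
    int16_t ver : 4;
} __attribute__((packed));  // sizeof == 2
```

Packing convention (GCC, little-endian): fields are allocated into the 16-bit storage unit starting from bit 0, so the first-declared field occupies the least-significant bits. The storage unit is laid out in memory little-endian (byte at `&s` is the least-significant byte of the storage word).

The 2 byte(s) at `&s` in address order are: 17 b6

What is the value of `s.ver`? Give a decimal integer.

[0]=0x17 [1]=0xb6 (little-endian) → word 0xb617
addr_hi [0+:1] = (word>>0) & 0x1 = 1
rsvd [1+:2] = (word>>1) & 0x3 = 3
opcode [3+:1] = (word>>3) & 0x1 = 0
bank [4+:1] = (word>>4) & 0x1 = 1
lvl [5+:7] = (word>>5) & 0x7f = 48
ver [12+:4] = (word>>12) & 0xf = 11  ←
ver signed 4b, MSB=1: 11 - 16 = -5

-5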